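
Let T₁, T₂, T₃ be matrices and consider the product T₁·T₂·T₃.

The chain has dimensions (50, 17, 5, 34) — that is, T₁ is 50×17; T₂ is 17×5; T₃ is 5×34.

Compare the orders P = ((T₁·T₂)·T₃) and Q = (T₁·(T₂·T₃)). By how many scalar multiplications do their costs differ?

Order P = ((T₁·T₂)·T₃): (T₁·T₂): 50×17 by 17×5 → 50×5, cost 50·17·5 = 4250; ((T₁·T₂)·T₃): 50×5 by 5×34 → 50×34, cost 50·5·34 = 8500; cumulative 12750. Total 12750.
Order Q = (T₁·(T₂·T₃)): (T₂·T₃): 17×5 by 5×34 → 17×34, cost 17·5·34 = 2890; (T₁·(T₂·T₃)): 50×17 by 17×34 → 50×34, cost 50·17·34 = 28900; cumulative 31790. Total 31790.
Difference: |12750 − 31790| = 19040.

19040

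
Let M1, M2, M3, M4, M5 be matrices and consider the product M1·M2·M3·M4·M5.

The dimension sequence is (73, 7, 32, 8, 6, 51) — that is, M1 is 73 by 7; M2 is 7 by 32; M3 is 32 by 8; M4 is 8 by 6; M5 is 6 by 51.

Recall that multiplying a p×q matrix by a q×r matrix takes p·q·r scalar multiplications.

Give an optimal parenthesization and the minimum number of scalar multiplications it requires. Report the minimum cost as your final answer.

Adjacent pairs: M1M2 = 73·7·32 = 16352; M2M3 = 7·32·8 = 1792; M3M4 = 32·8·6 = 1536; M4M5 = 8·6·51 = 2448.
Length 3: M1..M3: k=1: 0+1792+73·7·8=5880; k=2: 16352+0+73·32·8=35040 → min 5880 | M2..M4: k=2: 0+1536+7·32·6=2880; k=3: 1792+0+7·8·6=2128 → min 2128 | M3..M5: k=3: 0+2448+32·8·51=15504; k=4: 1536+0+32·6·51=11328 → min 11328.
Length 4: M1..M4: k=1: 0+2128+73·7·6=5194; k=2: 16352+1536+73·32·6=31904; k=3: 5880+0+73·8·6=9384 → min 5194 | M2..M5: k=2: 0+11328+7·32·51=22752; k=3: 1792+2448+7·8·51=7096; k=4: 2128+0+7·6·51=4270 → min 4270.
Length 5: M1..M5: k=1: 0+4270+73·7·51=30331; k=2: 16352+11328+73·32·51=146816; k=3: 5880+2448+73·8·51=38112; k=4: 5194+0+73·6·51=27532 → min 27532.
Optimal parenthesization: ((M1·((M2·M3)·M4))·M5) with cost 27532.

27532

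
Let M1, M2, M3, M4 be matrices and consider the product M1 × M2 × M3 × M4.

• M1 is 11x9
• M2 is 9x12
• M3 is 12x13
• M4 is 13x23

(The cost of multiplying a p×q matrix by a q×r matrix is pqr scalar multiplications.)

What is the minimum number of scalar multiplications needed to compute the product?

5980

Adjacent pairs: M1M2 = 11·9·12 = 1188; M2M3 = 9·12·13 = 1404; M3M4 = 12·13·23 = 3588.
Length 3: M1..M3: k=1: 0+1404+11·9·13=2691; k=2: 1188+0+11·12·13=2904 → min 2691 | M2..M4: k=2: 0+3588+9·12·23=6072; k=3: 1404+0+9·13·23=4095 → min 4095.
Length 4: M1..M4: k=1: 0+4095+11·9·23=6372; k=2: 1188+3588+11·12·23=7812; k=3: 2691+0+11·13·23=5980 → min 5980.
Optimal order: ((M1 × (M2 × M3)) × M4) with cost 5980.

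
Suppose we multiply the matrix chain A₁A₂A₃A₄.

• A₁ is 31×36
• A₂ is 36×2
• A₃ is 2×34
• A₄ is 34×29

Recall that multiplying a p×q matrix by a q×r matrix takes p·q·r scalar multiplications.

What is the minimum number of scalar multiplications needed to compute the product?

Adjacent pairs: A₁A₂ = 31·36·2 = 2232; A₂A₃ = 36·2·34 = 2448; A₃A₄ = 2·34·29 = 1972.
Length 3: A₁..A₃: k=1: 0+2448+31·36·34=40392; k=2: 2232+0+31·2·34=4340 → min 4340 | A₂..A₄: k=2: 0+1972+36·2·29=4060; k=3: 2448+0+36·34·29=37944 → min 4060.
Length 4: A₁..A₄: k=1: 0+4060+31·36·29=36424; k=2: 2232+1972+31·2·29=6002; k=3: 4340+0+31·34·29=34906 → min 6002.
Optimal order: ((A₁A₂)(A₃A₄)) with cost 6002.

6002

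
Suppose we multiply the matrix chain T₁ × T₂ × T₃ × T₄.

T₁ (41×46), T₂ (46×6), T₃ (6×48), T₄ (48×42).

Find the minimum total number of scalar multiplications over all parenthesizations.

33744

Adjacent pairs: T₁T₂ = 41·46·6 = 11316; T₂T₃ = 46·6·48 = 13248; T₃T₄ = 6·48·42 = 12096.
Length 3: T₁..T₃: k=1: 0+13248+41·46·48=103776; k=2: 11316+0+41·6·48=23124 → min 23124 | T₂..T₄: k=2: 0+12096+46·6·42=23688; k=3: 13248+0+46·48·42=105984 → min 23688.
Length 4: T₁..T₄: k=1: 0+23688+41·46·42=102900; k=2: 11316+12096+41·6·42=33744; k=3: 23124+0+41·48·42=105780 → min 33744.
Optimal order: ((T₁ × T₂) × (T₃ × T₄)) with cost 33744.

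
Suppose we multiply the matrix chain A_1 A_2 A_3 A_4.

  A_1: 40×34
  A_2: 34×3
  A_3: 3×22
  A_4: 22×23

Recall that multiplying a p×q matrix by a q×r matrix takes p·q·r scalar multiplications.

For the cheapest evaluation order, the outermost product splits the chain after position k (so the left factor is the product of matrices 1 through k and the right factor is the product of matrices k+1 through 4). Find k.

2

Adjacent pairs: A_1A_2 = 40·34·3 = 4080; A_2A_3 = 34·3·22 = 2244; A_3A_4 = 3·22·23 = 1518.
Length 3: A_1..A_3: k=1: 0+2244+40·34·22=32164; k=2: 4080+0+40·3·22=6720 → min 6720 | A_2..A_4: k=2: 0+1518+34·3·23=3864; k=3: 2244+0+34·22·23=19448 → min 3864.
Top-level splits: k=1: (A_1..A_1)·(A_2..A_4) → 0+3864+40·34·23 = 35144; k=2: (A_1..A_2)·(A_3..A_4) → 4080+1518+40·3·23 = 8358; k=3: (A_1..A_3)·(A_4..A_4) → 6720+0+40·22·23 = 26960.
Best split is after A_2, i.e. k = 2.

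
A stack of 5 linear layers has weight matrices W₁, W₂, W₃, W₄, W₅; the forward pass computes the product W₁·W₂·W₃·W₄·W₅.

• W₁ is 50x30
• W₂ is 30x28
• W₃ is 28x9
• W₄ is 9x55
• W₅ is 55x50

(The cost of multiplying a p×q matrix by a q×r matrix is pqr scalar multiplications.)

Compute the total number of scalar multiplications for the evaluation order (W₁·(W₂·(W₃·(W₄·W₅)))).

(W₄·W₅): 9×55 by 55×50 → 9×50, cost 9·55·50 = 24750
(W₃·(W₄·W₅)): 28×9 by 9×50 → 28×50, cost 28·9·50 = 12600; cumulative 37350
(W₂·(W₃·(W₄·W₅))): 30×28 by 28×50 → 30×50, cost 30·28·50 = 42000; cumulative 79350
(W₁·(W₂·(W₃·(W₄·W₅)))): 50×30 by 30×50 → 50×50, cost 50·30·50 = 75000; cumulative 154350
Total: 154350 scalar multiplications.

154350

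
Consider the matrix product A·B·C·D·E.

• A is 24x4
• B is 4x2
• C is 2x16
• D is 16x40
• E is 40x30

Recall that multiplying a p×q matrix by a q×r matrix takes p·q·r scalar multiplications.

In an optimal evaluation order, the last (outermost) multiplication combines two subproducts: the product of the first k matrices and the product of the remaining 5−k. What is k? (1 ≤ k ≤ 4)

2

Adjacent pairs: AB = 24·4·2 = 192; BC = 4·2·16 = 128; CD = 2·16·40 = 1280; DE = 16·40·30 = 19200.
Length 3: A..C: k=1: 0+128+24·4·16=1664; k=2: 192+0+24·2·16=960 → min 960 | B..D: k=2: 0+1280+4·2·40=1600; k=3: 128+0+4·16·40=2688 → min 1600 | C..E: k=3: 0+19200+2·16·30=20160; k=4: 1280+0+2·40·30=3680 → min 3680.
Length 4: A..D: k=1: 0+1600+24·4·40=5440; k=2: 192+1280+24·2·40=3392; k=3: 960+0+24·16·40=16320 → min 3392 | B..E: k=2: 0+3680+4·2·30=3920; k=3: 128+19200+4·16·30=21248; k=4: 1600+0+4·40·30=6400 → min 3920.
Top-level splits: k=1: (A..A)·(B..E) → 0+3920+24·4·30 = 6800; k=2: (A..B)·(C..E) → 192+3680+24·2·30 = 5312; k=3: (A..C)·(D..E) → 960+19200+24·16·30 = 31680; k=4: (A..D)·(E..E) → 3392+0+24·40·30 = 32192.
Best split is after B, i.e. k = 2.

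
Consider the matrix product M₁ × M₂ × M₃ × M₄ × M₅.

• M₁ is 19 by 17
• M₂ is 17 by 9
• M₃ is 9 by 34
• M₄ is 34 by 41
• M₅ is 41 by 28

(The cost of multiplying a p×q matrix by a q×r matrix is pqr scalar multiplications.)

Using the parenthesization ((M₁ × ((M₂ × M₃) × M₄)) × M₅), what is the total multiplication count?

63955

(M₂ × M₃): 17×9 by 9×34 → 17×34, cost 17·9·34 = 5202
((M₂ × M₃) × M₄): 17×34 by 34×41 → 17×41, cost 17·34·41 = 23698; cumulative 28900
(M₁ × ((M₂ × M₃) × M₄)): 19×17 by 17×41 → 19×41, cost 19·17·41 = 13243; cumulative 42143
((M₁ × ((M₂ × M₃) × M₄)) × M₅): 19×41 by 41×28 → 19×28, cost 19·41·28 = 21812; cumulative 63955
Total: 63955 scalar multiplications.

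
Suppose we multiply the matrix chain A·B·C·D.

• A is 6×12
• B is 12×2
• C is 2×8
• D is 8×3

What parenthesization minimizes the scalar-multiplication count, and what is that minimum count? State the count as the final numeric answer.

Adjacent pairs: AB = 6·12·2 = 144; BC = 12·2·8 = 192; CD = 2·8·3 = 48.
Length 3: A..C: k=1: 0+192+6·12·8=768; k=2: 144+0+6·2·8=240 → min 240 | B..D: k=2: 0+48+12·2·3=120; k=3: 192+0+12·8·3=480 → min 120.
Length 4: A..D: k=1: 0+120+6·12·3=336; k=2: 144+48+6·2·3=228; k=3: 240+0+6·8·3=384 → min 228.
Optimal parenthesization: ((A·B)·(C·D)) with cost 228.

228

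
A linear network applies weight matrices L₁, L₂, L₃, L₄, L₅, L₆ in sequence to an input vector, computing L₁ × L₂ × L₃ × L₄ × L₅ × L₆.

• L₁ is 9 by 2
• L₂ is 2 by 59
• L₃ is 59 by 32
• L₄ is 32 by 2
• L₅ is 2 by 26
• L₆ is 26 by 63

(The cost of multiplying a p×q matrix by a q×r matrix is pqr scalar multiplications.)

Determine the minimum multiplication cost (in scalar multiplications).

Adjacent pairs: L₁L₂ = 9·2·59 = 1062; L₂L₃ = 2·59·32 = 3776; L₃L₄ = 59·32·2 = 3776; L₄L₅ = 32·2·26 = 1664; L₅L₆ = 2·26·63 = 3276.
Length 3: L₁..L₃: k=1: 0+3776+9·2·32=4352; k=2: 1062+0+9·59·32=18054 → min 4352 | L₂..L₄: k=2: 0+3776+2·59·2=4012; k=3: 3776+0+2·32·2=3904 → min 3904 | L₃..L₅: k=3: 0+1664+59·32·26=50752; k=4: 3776+0+59·2·26=6844 → min 6844 | L₄..L₆: k=4: 0+3276+32·2·63=7308; k=5: 1664+0+32·26·63=54080 → min 7308.
Length 4: L₁..L₄: k=1: 0+3904+9·2·2=3940; k=2: 1062+3776+9·59·2=5900; k=3: 4352+0+9·32·2=4928 → min 3940 | L₂..L₅: k=2: 0+6844+2·59·26=9912; k=3: 3776+1664+2·32·26=7104; k=4: 3904+0+2·2·26=4008 → min 4008 | L₃..L₆: k=3: 0+7308+59·32·63=126252; k=4: 3776+3276+59·2·63=14486; k=5: 6844+0+59·26·63=103486 → min 14486.
Length 5: L₁..L₅: k=1: 0+4008+9·2·26=4476; k=2: 1062+6844+9·59·26=21712; k=3: 4352+1664+9·32·26=13504; k=4: 3940+0+9·2·26=4408 → min 4408 | L₂..L₆: k=2: 0+14486+2·59·63=21920; k=3: 3776+7308+2·32·63=15116; k=4: 3904+3276+2·2·63=7432; k=5: 4008+0+2·26·63=7284 → min 7284.
Length 6: L₁..L₆: k=1: 0+7284+9·2·63=8418; k=2: 1062+14486+9·59·63=49001; k=3: 4352+7308+9·32·63=29804; k=4: 3940+3276+9·2·63=8350; k=5: 4408+0+9·26·63=19150 → min 8350.
Optimal order: ((L₁ × ((L₂ × L₃) × L₄)) × (L₅ × L₆)) with cost 8350.

8350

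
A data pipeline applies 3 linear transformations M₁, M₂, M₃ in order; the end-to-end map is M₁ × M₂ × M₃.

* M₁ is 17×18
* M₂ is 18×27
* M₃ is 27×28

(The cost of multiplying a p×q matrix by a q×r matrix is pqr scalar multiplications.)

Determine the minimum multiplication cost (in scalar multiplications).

21114

Order (M₁ × (M₂ × M₃)): (M₂ × M₃): 18×27 by 27×28 → 18×28, cost 18·27·28 = 13608; (M₁ × (M₂ × M₃)): 17×18 by 18×28 → 17×28, cost 17·18·28 = 8568; cumulative 22176. Total 22176.
Order ((M₁ × M₂) × M₃): (M₁ × M₂): 17×18 by 18×27 → 17×27, cost 17·18·27 = 8262; ((M₁ × M₂) × M₃): 17×27 by 27×28 → 17×28, cost 17·27·28 = 12852; cumulative 21114. Total 21114.
Minimum: 21114.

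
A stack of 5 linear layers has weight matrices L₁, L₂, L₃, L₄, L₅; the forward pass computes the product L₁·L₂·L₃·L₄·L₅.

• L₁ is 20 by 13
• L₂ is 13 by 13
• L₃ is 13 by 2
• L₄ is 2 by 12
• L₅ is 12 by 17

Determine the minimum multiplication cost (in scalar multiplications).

1946

Adjacent pairs: L₁L₂ = 20·13·13 = 3380; L₂L₃ = 13·13·2 = 338; L₃L₄ = 13·2·12 = 312; L₄L₅ = 2·12·17 = 408.
Length 3: L₁..L₃: k=1: 0+338+20·13·2=858; k=2: 3380+0+20·13·2=3900 → min 858 | L₂..L₄: k=2: 0+312+13·13·12=2340; k=3: 338+0+13·2·12=650 → min 650 | L₃..L₅: k=3: 0+408+13·2·17=850; k=4: 312+0+13·12·17=2964 → min 850.
Length 4: L₁..L₄: k=1: 0+650+20·13·12=3770; k=2: 3380+312+20·13·12=6812; k=3: 858+0+20·2·12=1338 → min 1338 | L₂..L₅: k=2: 0+850+13·13·17=3723; k=3: 338+408+13·2·17=1188; k=4: 650+0+13·12·17=3302 → min 1188.
Length 5: L₁..L₅: k=1: 0+1188+20·13·17=5608; k=2: 3380+850+20·13·17=8650; k=3: 858+408+20·2·17=1946; k=4: 1338+0+20·12·17=5418 → min 1946.
Optimal order: ((L₁·(L₂·L₃))·(L₄·L₅)) with cost 1946.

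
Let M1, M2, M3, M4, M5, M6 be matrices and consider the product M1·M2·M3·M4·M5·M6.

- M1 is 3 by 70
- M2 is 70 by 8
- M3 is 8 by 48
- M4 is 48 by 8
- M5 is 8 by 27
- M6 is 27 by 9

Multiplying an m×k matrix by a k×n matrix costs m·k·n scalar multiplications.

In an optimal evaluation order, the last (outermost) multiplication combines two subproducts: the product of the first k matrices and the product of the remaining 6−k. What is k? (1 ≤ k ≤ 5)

5

Adjacent pairs: M1M2 = 3·70·8 = 1680; M2M3 = 70·8·48 = 26880; M3M4 = 8·48·8 = 3072; M4M5 = 48·8·27 = 10368; M5M6 = 8·27·9 = 1944.
Length 3: M1..M3: k=1: 0+26880+3·70·48=36960; k=2: 1680+0+3·8·48=2832 → min 2832 | M2..M4: k=2: 0+3072+70·8·8=7552; k=3: 26880+0+70·48·8=53760 → min 7552 | M3..M5: k=3: 0+10368+8·48·27=20736; k=4: 3072+0+8·8·27=4800 → min 4800 | M4..M6: k=4: 0+1944+48·8·9=5400; k=5: 10368+0+48·27·9=22032 → min 5400.
Length 4: M1..M4: k=1: 0+7552+3·70·8=9232; k=2: 1680+3072+3·8·8=4944; k=3: 2832+0+3·48·8=3984 → min 3984 | M2..M5: k=2: 0+4800+70·8·27=19920; k=3: 26880+10368+70·48·27=127968; k=4: 7552+0+70·8·27=22672 → min 19920 | M3..M6: k=3: 0+5400+8·48·9=8856; k=4: 3072+1944+8·8·9=5592; k=5: 4800+0+8·27·9=6744 → min 5592.
Length 5: M1..M5: k=1: 0+19920+3·70·27=25590; k=2: 1680+4800+3·8·27=7128; k=3: 2832+10368+3·48·27=17088; k=4: 3984+0+3·8·27=4632 → min 4632 | M2..M6: k=2: 0+5592+70·8·9=10632; k=3: 26880+5400+70·48·9=62520; k=4: 7552+1944+70·8·9=14536; k=5: 19920+0+70·27·9=36930 → min 10632.
Top-level splits: k=1: (M1..M1)·(M2..M6) → 0+10632+3·70·9 = 12522; k=2: (M1..M2)·(M3..M6) → 1680+5592+3·8·9 = 7488; k=3: (M1..M3)·(M4..M6) → 2832+5400+3·48·9 = 9528; k=4: (M1..M4)·(M5..M6) → 3984+1944+3·8·9 = 6144; k=5: (M1..M5)·(M6..M6) → 4632+0+3·27·9 = 5361.
Best split is after M5, i.e. k = 5.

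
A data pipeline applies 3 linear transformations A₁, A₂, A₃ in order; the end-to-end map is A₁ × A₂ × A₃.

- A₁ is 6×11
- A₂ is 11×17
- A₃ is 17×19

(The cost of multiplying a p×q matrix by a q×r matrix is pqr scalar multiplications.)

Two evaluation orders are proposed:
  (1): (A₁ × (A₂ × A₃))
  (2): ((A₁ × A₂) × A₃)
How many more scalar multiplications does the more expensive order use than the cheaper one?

1747

Order (1) = (A₁ × (A₂ × A₃)): (A₂ × A₃): 11×17 by 17×19 → 11×19, cost 11·17·19 = 3553; (A₁ × (A₂ × A₃)): 6×11 by 11×19 → 6×19, cost 6·11·19 = 1254; cumulative 4807. Total 4807.
Order (2) = ((A₁ × A₂) × A₃): (A₁ × A₂): 6×11 by 11×17 → 6×17, cost 6·11·17 = 1122; ((A₁ × A₂) × A₃): 6×17 by 17×19 → 6×19, cost 6·17·19 = 1938; cumulative 3060. Total 3060.
Difference: |4807 − 3060| = 1747.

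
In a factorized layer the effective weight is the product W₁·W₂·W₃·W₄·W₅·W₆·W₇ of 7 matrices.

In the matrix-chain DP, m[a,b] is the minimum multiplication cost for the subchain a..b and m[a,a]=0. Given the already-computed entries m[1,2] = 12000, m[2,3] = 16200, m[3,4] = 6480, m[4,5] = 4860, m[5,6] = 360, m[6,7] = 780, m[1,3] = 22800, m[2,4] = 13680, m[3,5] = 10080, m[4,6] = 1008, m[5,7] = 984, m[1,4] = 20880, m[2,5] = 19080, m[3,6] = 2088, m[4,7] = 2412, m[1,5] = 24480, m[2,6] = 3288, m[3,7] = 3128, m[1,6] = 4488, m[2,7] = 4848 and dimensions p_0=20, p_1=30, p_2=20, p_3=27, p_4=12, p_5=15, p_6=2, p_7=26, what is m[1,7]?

m[1,7] = min over k∈[1,6] of m[1,k]+m[k+1,7]+p_{0}·p_k·p_{7}.
k=1: 0 + 4848 + 20·30·26 = 20448; k=2: 12000 + 3128 + 20·20·26 = 25528; k=3: 22800 + 2412 + 20·27·26 = 39252; k=4: 20880 + 984 + 20·12·26 = 28104; k=5: 24480 + 780 + 20·15·26 = 33060; k=6: 4488 + 0 + 20·2·26 = 5528.
Minimum: 5528 at k=6.

5528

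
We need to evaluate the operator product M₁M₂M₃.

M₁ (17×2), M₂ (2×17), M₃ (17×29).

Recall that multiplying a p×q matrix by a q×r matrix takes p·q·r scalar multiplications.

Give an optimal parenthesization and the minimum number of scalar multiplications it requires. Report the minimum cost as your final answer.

(M₁(M₂M₃)): cost 1972.
((M₁M₂)M₃): cost 8959.
Optimal: (M₁(M₂M₃)) with cost 1972.

1972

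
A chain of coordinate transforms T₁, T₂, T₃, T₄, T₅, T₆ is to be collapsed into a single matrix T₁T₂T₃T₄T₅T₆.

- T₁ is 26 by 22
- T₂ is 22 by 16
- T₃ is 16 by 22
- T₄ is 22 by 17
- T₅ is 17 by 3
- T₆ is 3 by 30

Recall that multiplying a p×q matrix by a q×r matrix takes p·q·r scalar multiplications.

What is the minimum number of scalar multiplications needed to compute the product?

Adjacent pairs: T₁T₂ = 26·22·16 = 9152; T₂T₃ = 22·16·22 = 7744; T₃T₄ = 16·22·17 = 5984; T₄T₅ = 22·17·3 = 1122; T₅T₆ = 17·3·30 = 1530.
Length 3: T₁..T₃: k=1: 0+7744+26·22·22=20328; k=2: 9152+0+26·16·22=18304 → min 18304 | T₂..T₄: k=2: 0+5984+22·16·17=11968; k=3: 7744+0+22·22·17=15972 → min 11968 | T₃..T₅: k=3: 0+1122+16·22·3=2178; k=4: 5984+0+16·17·3=6800 → min 2178 | T₄..T₆: k=4: 0+1530+22·17·30=12750; k=5: 1122+0+22·3·30=3102 → min 3102.
Length 4: T₁..T₄: k=1: 0+11968+26·22·17=21692; k=2: 9152+5984+26·16·17=22208; k=3: 18304+0+26·22·17=28028 → min 21692 | T₂..T₅: k=2: 0+2178+22·16·3=3234; k=3: 7744+1122+22·22·3=10318; k=4: 11968+0+22·17·3=13090 → min 3234 | T₃..T₆: k=3: 0+3102+16·22·30=13662; k=4: 5984+1530+16·17·30=15674; k=5: 2178+0+16·3·30=3618 → min 3618.
Length 5: T₁..T₅: k=1: 0+3234+26·22·3=4950; k=2: 9152+2178+26·16·3=12578; k=3: 18304+1122+26·22·3=21142; k=4: 21692+0+26·17·3=23018 → min 4950 | T₂..T₆: k=2: 0+3618+22·16·30=14178; k=3: 7744+3102+22·22·30=25366; k=4: 11968+1530+22·17·30=24718; k=5: 3234+0+22·3·30=5214 → min 5214.
Length 6: T₁..T₆: k=1: 0+5214+26·22·30=22374; k=2: 9152+3618+26·16·30=25250; k=3: 18304+3102+26·22·30=38566; k=4: 21692+1530+26·17·30=36482; k=5: 4950+0+26·3·30=7290 → min 7290.
Optimal order: ((T₁(T₂(T₃(T₄T₅))))T₆) with cost 7290.

7290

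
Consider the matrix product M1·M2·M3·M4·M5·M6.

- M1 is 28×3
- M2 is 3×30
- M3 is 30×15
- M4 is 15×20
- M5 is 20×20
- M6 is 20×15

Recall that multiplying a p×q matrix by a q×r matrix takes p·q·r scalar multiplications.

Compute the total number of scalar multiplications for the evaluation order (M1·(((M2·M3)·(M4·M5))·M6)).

10410

(M2·M3): 3×30 by 30×15 → 3×15, cost 3·30·15 = 1350
(M4·M5): 15×20 by 20×20 → 15×20, cost 15·20·20 = 6000
((M2·M3)·(M4·M5)): 3×15 by 15×20 → 3×20, cost 3·15·20 = 900; cumulative 8250
(((M2·M3)·(M4·M5))·M6): 3×20 by 20×15 → 3×15, cost 3·20·15 = 900; cumulative 9150
(M1·(((M2·M3)·(M4·M5))·M6)): 28×3 by 3×15 → 28×15, cost 28·3·15 = 1260; cumulative 10410
Total: 10410 scalar multiplications.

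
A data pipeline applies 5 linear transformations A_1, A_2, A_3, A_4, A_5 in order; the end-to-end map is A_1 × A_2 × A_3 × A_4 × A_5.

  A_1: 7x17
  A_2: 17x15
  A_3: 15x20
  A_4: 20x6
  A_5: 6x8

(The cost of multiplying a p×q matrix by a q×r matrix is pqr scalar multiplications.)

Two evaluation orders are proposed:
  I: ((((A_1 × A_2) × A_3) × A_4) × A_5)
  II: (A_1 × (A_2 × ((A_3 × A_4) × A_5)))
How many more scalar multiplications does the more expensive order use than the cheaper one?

Order I = ((((A_1 × A_2) × A_3) × A_4) × A_5): (A_1 × A_2): 7×17 by 17×15 → 7×15, cost 7·17·15 = 1785; ((A_1 × A_2) × A_3): 7×15 by 15×20 → 7×20, cost 7·15·20 = 2100; cumulative 3885; (((A_1 × A_2) × A_3) × A_4): 7×20 by 20×6 → 7×6, cost 7·20·6 = 840; cumulative 4725; ((((A_1 × A_2) × A_3) × A_4) × A_5): 7×6 by 6×8 → 7×8, cost 7·6·8 = 336; cumulative 5061. Total 5061.
Order II = (A_1 × (A_2 × ((A_3 × A_4) × A_5))): (A_3 × A_4): 15×20 by 20×6 → 15×6, cost 15·20·6 = 1800; ((A_3 × A_4) × A_5): 15×6 by 6×8 → 15×8, cost 15·6·8 = 720; cumulative 2520; (A_2 × ((A_3 × A_4) × A_5)): 17×15 by 15×8 → 17×8, cost 17·15·8 = 2040; cumulative 4560; (A_1 × (A_2 × ((A_3 × A_4) × A_5))): 7×17 by 17×8 → 7×8, cost 7·17·8 = 952; cumulative 5512. Total 5512.
Difference: |5061 − 5512| = 451.

451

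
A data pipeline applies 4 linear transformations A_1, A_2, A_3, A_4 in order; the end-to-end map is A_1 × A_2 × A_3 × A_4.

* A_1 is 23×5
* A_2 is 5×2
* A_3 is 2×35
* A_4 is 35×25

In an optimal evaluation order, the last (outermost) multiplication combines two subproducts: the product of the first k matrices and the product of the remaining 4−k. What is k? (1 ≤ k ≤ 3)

2

Adjacent pairs: A_1A_2 = 23·5·2 = 230; A_2A_3 = 5·2·35 = 350; A_3A_4 = 2·35·25 = 1750.
Length 3: A_1..A_3: k=1: 0+350+23·5·35=4375; k=2: 230+0+23·2·35=1840 → min 1840 | A_2..A_4: k=2: 0+1750+5·2·25=2000; k=3: 350+0+5·35·25=4725 → min 2000.
Top-level splits: k=1: (A_1..A_1)·(A_2..A_4) → 0+2000+23·5·25 = 4875; k=2: (A_1..A_2)·(A_3..A_4) → 230+1750+23·2·25 = 3130; k=3: (A_1..A_3)·(A_4..A_4) → 1840+0+23·35·25 = 21965.
Best split is after A_2, i.e. k = 2.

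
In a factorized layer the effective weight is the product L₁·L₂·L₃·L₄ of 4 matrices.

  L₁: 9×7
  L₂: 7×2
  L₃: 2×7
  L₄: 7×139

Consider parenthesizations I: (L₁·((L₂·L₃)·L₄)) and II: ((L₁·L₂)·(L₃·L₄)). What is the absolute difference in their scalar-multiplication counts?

Order I = (L₁·((L₂·L₃)·L₄)): (L₂·L₃): 7×2 by 2×7 → 7×7, cost 7·2·7 = 98; ((L₂·L₃)·L₄): 7×7 by 7×139 → 7×139, cost 7·7·139 = 6811; cumulative 6909; (L₁·((L₂·L₃)·L₄)): 9×7 by 7×139 → 9×139, cost 9·7·139 = 8757; cumulative 15666. Total 15666.
Order II = ((L₁·L₂)·(L₃·L₄)): (L₁·L₂): 9×7 by 7×2 → 9×2, cost 9·7·2 = 126; (L₃·L₄): 2×7 by 7×139 → 2×139, cost 2·7·139 = 1946; ((L₁·L₂)·(L₃·L₄)): 9×2 by 2×139 → 9×139, cost 9·2·139 = 2502; cumulative 4574. Total 4574.
Difference: |15666 − 4574| = 11092.

11092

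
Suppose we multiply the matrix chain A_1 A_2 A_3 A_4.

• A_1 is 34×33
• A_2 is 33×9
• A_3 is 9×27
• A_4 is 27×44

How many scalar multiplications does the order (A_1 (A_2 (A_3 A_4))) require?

(A_3 A_4): 9×27 by 27×44 → 9×44, cost 9·27·44 = 10692
(A_2 (A_3 A_4)): 33×9 by 9×44 → 33×44, cost 33·9·44 = 13068; cumulative 23760
(A_1 (A_2 (A_3 A_4))): 34×33 by 33×44 → 34×44, cost 34·33·44 = 49368; cumulative 73128
Total: 73128 scalar multiplications.

73128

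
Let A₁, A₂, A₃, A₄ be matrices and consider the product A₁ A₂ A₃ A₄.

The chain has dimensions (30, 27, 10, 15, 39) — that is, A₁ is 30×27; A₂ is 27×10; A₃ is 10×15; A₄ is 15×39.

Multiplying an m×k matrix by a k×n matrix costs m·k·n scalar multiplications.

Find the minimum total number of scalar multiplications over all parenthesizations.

Adjacent pairs: A₁A₂ = 30·27·10 = 8100; A₂A₃ = 27·10·15 = 4050; A₃A₄ = 10·15·39 = 5850.
Length 3: A₁..A₃: k=1: 0+4050+30·27·15=16200; k=2: 8100+0+30·10·15=12600 → min 12600 | A₂..A₄: k=2: 0+5850+27·10·39=16380; k=3: 4050+0+27·15·39=19845 → min 16380.
Length 4: A₁..A₄: k=1: 0+16380+30·27·39=47970; k=2: 8100+5850+30·10·39=25650; k=3: 12600+0+30·15·39=30150 → min 25650.
Optimal order: ((A₁ A₂) (A₃ A₄)) with cost 25650.

25650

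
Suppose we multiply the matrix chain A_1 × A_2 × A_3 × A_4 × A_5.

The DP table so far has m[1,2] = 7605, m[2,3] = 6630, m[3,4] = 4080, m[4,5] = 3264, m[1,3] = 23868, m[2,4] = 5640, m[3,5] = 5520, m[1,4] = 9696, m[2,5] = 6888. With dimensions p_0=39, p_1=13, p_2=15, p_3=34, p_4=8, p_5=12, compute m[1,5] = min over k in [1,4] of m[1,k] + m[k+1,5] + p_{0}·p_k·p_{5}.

12972

m[1,5] = min over k∈[1,4] of m[1,k]+m[k+1,5]+p_{0}·p_k·p_{5}.
k=1: 0 + 6888 + 39·13·12 = 12972; k=2: 7605 + 5520 + 39·15·12 = 20145; k=3: 23868 + 3264 + 39·34·12 = 43044; k=4: 9696 + 0 + 39·8·12 = 13440.
Minimum: 12972 at k=1.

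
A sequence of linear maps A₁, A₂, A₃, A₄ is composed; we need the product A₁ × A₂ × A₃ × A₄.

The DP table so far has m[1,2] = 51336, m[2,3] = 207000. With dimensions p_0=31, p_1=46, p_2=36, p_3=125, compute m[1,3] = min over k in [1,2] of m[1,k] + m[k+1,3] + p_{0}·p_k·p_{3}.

190836

m[1,3] = min over k∈[1,2] of m[1,k]+m[k+1,3]+p_{0}·p_k·p_{3}.
k=1: 0 + 207000 + 31·46·125 = 385250; k=2: 51336 + 0 + 31·36·125 = 190836.
Minimum: 190836 at k=2.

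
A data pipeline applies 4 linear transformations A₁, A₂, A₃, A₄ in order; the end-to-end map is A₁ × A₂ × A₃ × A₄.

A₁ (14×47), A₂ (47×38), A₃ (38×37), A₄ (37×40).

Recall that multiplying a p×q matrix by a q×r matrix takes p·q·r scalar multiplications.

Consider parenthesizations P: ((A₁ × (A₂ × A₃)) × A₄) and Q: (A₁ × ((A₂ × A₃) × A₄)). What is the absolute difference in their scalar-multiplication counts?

Order P = ((A₁ × (A₂ × A₃)) × A₄): (A₂ × A₃): 47×38 by 38×37 → 47×37, cost 47·38·37 = 66082; (A₁ × (A₂ × A₃)): 14×47 by 47×37 → 14×37, cost 14·47·37 = 24346; cumulative 90428; ((A₁ × (A₂ × A₃)) × A₄): 14×37 by 37×40 → 14×40, cost 14·37·40 = 20720; cumulative 111148. Total 111148.
Order Q = (A₁ × ((A₂ × A₃) × A₄)): (A₂ × A₃): 47×38 by 38×37 → 47×37, cost 47·38·37 = 66082; ((A₂ × A₃) × A₄): 47×37 by 37×40 → 47×40, cost 47·37·40 = 69560; cumulative 135642; (A₁ × ((A₂ × A₃) × A₄)): 14×47 by 47×40 → 14×40, cost 14·47·40 = 26320; cumulative 161962. Total 161962.
Difference: |111148 − 161962| = 50814.

50814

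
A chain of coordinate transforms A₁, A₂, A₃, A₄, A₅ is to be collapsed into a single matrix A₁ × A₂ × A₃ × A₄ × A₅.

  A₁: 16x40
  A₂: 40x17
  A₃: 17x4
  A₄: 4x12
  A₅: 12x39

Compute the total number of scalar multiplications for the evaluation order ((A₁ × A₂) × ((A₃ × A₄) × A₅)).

30260

(A₁ × A₂): 16×40 by 40×17 → 16×17, cost 16·40·17 = 10880
(A₃ × A₄): 17×4 by 4×12 → 17×12, cost 17·4·12 = 816
((A₃ × A₄) × A₅): 17×12 by 12×39 → 17×39, cost 17·12·39 = 7956; cumulative 8772
((A₁ × A₂) × ((A₃ × A₄) × A₅)): 16×17 by 17×39 → 16×39, cost 16·17·39 = 10608; cumulative 30260
Total: 30260 scalar multiplications.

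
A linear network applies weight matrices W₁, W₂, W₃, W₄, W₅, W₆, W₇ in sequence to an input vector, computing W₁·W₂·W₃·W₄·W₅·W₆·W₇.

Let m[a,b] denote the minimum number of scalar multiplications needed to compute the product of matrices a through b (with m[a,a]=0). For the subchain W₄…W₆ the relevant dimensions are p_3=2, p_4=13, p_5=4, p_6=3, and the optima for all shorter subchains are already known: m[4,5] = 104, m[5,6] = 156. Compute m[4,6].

128

m[4,6] = min over k∈[4,5] of m[4,k]+m[k+1,6]+p_{3}·p_k·p_{6}.
k=4: 0 + 156 + 2·13·3 = 234; k=5: 104 + 0 + 2·4·3 = 128.
Minimum: 128 at k=5.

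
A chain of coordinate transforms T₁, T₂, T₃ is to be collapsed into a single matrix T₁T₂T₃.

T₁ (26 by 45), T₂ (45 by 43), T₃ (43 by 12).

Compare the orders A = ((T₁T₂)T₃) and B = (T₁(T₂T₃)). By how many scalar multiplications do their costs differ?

Order A = ((T₁T₂)T₃): (T₁T₂): 26×45 by 45×43 → 26×43, cost 26·45·43 = 50310; ((T₁T₂)T₃): 26×43 by 43×12 → 26×12, cost 26·43·12 = 13416; cumulative 63726. Total 63726.
Order B = (T₁(T₂T₃)): (T₂T₃): 45×43 by 43×12 → 45×12, cost 45·43·12 = 23220; (T₁(T₂T₃)): 26×45 by 45×12 → 26×12, cost 26·45·12 = 14040; cumulative 37260. Total 37260.
Difference: |63726 − 37260| = 26466.

26466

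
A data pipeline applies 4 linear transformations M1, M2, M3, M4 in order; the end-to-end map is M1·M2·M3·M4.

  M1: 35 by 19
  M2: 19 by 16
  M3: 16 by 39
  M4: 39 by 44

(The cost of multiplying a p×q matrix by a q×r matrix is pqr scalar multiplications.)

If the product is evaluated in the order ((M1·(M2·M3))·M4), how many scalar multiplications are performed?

(M2·M3): 19×16 by 16×39 → 19×39, cost 19·16·39 = 11856
(M1·(M2·M3)): 35×19 by 19×39 → 35×39, cost 35·19·39 = 25935; cumulative 37791
((M1·(M2·M3))·M4): 35×39 by 39×44 → 35×44, cost 35·39·44 = 60060; cumulative 97851
Total: 97851 scalar multiplications.

97851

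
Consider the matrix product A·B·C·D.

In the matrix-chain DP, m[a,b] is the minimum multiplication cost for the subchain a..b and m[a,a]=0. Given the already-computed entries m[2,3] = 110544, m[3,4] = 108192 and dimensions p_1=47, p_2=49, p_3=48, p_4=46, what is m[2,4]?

214130

m[2,4] = min over k∈[2,3] of m[2,k]+m[k+1,4]+p_{1}·p_k·p_{4}.
k=2: 0 + 108192 + 47·49·46 = 214130; k=3: 110544 + 0 + 47·48·46 = 214320.
Minimum: 214130 at k=2.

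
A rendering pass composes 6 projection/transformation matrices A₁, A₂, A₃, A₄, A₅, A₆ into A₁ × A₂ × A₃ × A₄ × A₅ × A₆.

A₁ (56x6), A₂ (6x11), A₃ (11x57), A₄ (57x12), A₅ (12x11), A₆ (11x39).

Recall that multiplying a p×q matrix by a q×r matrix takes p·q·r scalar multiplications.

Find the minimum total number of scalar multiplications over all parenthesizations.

Adjacent pairs: A₁A₂ = 56·6·11 = 3696; A₂A₃ = 6·11·57 = 3762; A₃A₄ = 11·57·12 = 7524; A₄A₅ = 57·12·11 = 7524; A₅A₆ = 12·11·39 = 5148.
Length 3: A₁..A₃: k=1: 0+3762+56·6·57=22914; k=2: 3696+0+56·11·57=38808 → min 22914 | A₂..A₄: k=2: 0+7524+6·11·12=8316; k=3: 3762+0+6·57·12=7866 → min 7866 | A₃..A₅: k=3: 0+7524+11·57·11=14421; k=4: 7524+0+11·12·11=8976 → min 8976 | A₄..A₆: k=4: 0+5148+57·12·39=31824; k=5: 7524+0+57·11·39=31977 → min 31824.
Length 4: A₁..A₄: k=1: 0+7866+56·6·12=11898; k=2: 3696+7524+56·11·12=18612; k=3: 22914+0+56·57·12=61218 → min 11898 | A₂..A₅: k=2: 0+8976+6·11·11=9702; k=3: 3762+7524+6·57·11=15048; k=4: 7866+0+6·12·11=8658 → min 8658 | A₃..A₆: k=3: 0+31824+11·57·39=56277; k=4: 7524+5148+11·12·39=17820; k=5: 8976+0+11·11·39=13695 → min 13695.
Length 5: A₁..A₅: k=1: 0+8658+56·6·11=12354; k=2: 3696+8976+56·11·11=19448; k=3: 22914+7524+56·57·11=65550; k=4: 11898+0+56·12·11=19290 → min 12354 | A₂..A₆: k=2: 0+13695+6·11·39=16269; k=3: 3762+31824+6·57·39=48924; k=4: 7866+5148+6·12·39=15822; k=5: 8658+0+6·11·39=11232 → min 11232.
Length 6: A₁..A₆: k=1: 0+11232+56·6·39=24336; k=2: 3696+13695+56·11·39=41415; k=3: 22914+31824+56·57·39=179226; k=4: 11898+5148+56·12·39=43254; k=5: 12354+0+56·11·39=36378 → min 24336.
Optimal order: (A₁ × ((((A₂ × A₃) × A₄) × A₅) × A₆)) with cost 24336.

24336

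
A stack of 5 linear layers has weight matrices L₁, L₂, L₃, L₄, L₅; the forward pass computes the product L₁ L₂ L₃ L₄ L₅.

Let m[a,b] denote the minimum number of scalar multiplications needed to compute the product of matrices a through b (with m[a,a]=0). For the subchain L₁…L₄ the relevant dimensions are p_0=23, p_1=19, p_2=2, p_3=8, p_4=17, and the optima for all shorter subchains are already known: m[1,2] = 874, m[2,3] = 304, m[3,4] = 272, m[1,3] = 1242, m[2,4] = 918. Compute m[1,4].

m[1,4] = min over k∈[1,3] of m[1,k]+m[k+1,4]+p_{0}·p_k·p_{4}.
k=1: 0 + 918 + 23·19·17 = 8347; k=2: 874 + 272 + 23·2·17 = 1928; k=3: 1242 + 0 + 23·8·17 = 4370.
Minimum: 1928 at k=2.

1928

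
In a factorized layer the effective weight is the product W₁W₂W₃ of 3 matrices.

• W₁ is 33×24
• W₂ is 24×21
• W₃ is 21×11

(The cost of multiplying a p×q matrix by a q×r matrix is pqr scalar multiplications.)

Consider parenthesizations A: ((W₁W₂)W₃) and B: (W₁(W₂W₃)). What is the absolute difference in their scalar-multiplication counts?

Order A = ((W₁W₂)W₃): (W₁W₂): 33×24 by 24×21 → 33×21, cost 33·24·21 = 16632; ((W₁W₂)W₃): 33×21 by 21×11 → 33×11, cost 33·21·11 = 7623; cumulative 24255. Total 24255.
Order B = (W₁(W₂W₃)): (W₂W₃): 24×21 by 21×11 → 24×11, cost 24·21·11 = 5544; (W₁(W₂W₃)): 33×24 by 24×11 → 33×11, cost 33·24·11 = 8712; cumulative 14256. Total 14256.
Difference: |24255 − 14256| = 9999.

9999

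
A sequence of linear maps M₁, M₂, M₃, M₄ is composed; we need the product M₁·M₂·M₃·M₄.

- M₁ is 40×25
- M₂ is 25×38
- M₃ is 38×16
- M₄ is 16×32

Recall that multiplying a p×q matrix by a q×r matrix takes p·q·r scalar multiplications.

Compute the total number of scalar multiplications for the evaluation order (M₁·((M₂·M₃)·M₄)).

(M₂·M₃): 25×38 by 38×16 → 25×16, cost 25·38·16 = 15200
((M₂·M₃)·M₄): 25×16 by 16×32 → 25×32, cost 25·16·32 = 12800; cumulative 28000
(M₁·((M₂·M₃)·M₄)): 40×25 by 25×32 → 40×32, cost 40·25·32 = 32000; cumulative 60000
Total: 60000 scalar multiplications.

60000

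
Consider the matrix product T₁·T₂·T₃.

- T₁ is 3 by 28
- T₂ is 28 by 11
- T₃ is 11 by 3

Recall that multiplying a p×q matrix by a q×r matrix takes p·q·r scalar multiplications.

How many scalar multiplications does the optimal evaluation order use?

Order (T₁·(T₂·T₃)): (T₂·T₃): 28×11 by 11×3 → 28×3, cost 28·11·3 = 924; (T₁·(T₂·T₃)): 3×28 by 28×3 → 3×3, cost 3·28·3 = 252; cumulative 1176. Total 1176.
Order ((T₁·T₂)·T₃): (T₁·T₂): 3×28 by 28×11 → 3×11, cost 3·28·11 = 924; ((T₁·T₂)·T₃): 3×11 by 11×3 → 3×3, cost 3·11·3 = 99; cumulative 1023. Total 1023.
Minimum: 1023.

1023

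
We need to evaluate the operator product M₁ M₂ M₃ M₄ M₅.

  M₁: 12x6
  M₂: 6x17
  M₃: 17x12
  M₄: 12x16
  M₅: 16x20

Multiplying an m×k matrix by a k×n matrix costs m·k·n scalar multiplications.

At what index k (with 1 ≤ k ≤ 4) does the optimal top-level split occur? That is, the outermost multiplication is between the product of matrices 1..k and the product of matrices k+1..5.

Adjacent pairs: M₁M₂ = 12·6·17 = 1224; M₂M₃ = 6·17·12 = 1224; M₃M₄ = 17·12·16 = 3264; M₄M₅ = 12·16·20 = 3840.
Length 3: M₁..M₃: k=1: 0+1224+12·6·12=2088; k=2: 1224+0+12·17·12=3672 → min 2088 | M₂..M₄: k=2: 0+3264+6·17·16=4896; k=3: 1224+0+6·12·16=2376 → min 2376 | M₃..M₅: k=3: 0+3840+17·12·20=7920; k=4: 3264+0+17·16·20=8704 → min 7920.
Length 4: M₁..M₄: k=1: 0+2376+12·6·16=3528; k=2: 1224+3264+12·17·16=7752; k=3: 2088+0+12·12·16=4392 → min 3528 | M₂..M₅: k=2: 0+7920+6·17·20=9960; k=3: 1224+3840+6·12·20=6504; k=4: 2376+0+6·16·20=4296 → min 4296.
Top-level splits: k=1: (M₁..M₁)·(M₂..M₅) → 0+4296+12·6·20 = 5736; k=2: (M₁..M₂)·(M₃..M₅) → 1224+7920+12·17·20 = 13224; k=3: (M₁..M₃)·(M₄..M₅) → 2088+3840+12·12·20 = 8808; k=4: (M₁..M₄)·(M₅..M₅) → 3528+0+12·16·20 = 7368.
Best split is after M₁, i.e. k = 1.

1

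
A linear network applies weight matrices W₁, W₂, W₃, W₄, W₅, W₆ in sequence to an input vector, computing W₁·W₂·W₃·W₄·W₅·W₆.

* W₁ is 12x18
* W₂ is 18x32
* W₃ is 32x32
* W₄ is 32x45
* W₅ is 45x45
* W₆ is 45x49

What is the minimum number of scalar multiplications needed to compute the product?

87240

Adjacent pairs: W₁W₂ = 12·18·32 = 6912; W₂W₃ = 18·32·32 = 18432; W₃W₄ = 32·32·45 = 46080; W₄W₅ = 32·45·45 = 64800; W₅W₆ = 45·45·49 = 99225.
Length 3: W₁..W₃: k=1: 0+18432+12·18·32=25344; k=2: 6912+0+12·32·32=19200 → min 19200 | W₂..W₄: k=2: 0+46080+18·32·45=72000; k=3: 18432+0+18·32·45=44352 → min 44352 | W₃..W₅: k=3: 0+64800+32·32·45=110880; k=4: 46080+0+32·45·45=110880 → min 110880 | W₄..W₆: k=4: 0+99225+32·45·49=169785; k=5: 64800+0+32·45·49=135360 → min 135360.
Length 4: W₁..W₄: k=1: 0+44352+12·18·45=54072; k=2: 6912+46080+12·32·45=70272; k=3: 19200+0+12·32·45=36480 → min 36480 | W₂..W₅: k=2: 0+110880+18·32·45=136800; k=3: 18432+64800+18·32·45=109152; k=4: 44352+0+18·45·45=80802 → min 80802 | W₃..W₆: k=3: 0+135360+32·32·49=185536; k=4: 46080+99225+32·45·49=215865; k=5: 110880+0+32·45·49=181440 → min 181440.
Length 5: W₁..W₅: k=1: 0+80802+12·18·45=90522; k=2: 6912+110880+12·32·45=135072; k=3: 19200+64800+12·32·45=101280; k=4: 36480+0+12·45·45=60780 → min 60780 | W₂..W₆: k=2: 0+181440+18·32·49=209664; k=3: 18432+135360+18·32·49=182016; k=4: 44352+99225+18·45·49=183267; k=5: 80802+0+18·45·49=120492 → min 120492.
Length 6: W₁..W₆: k=1: 0+120492+12·18·49=131076; k=2: 6912+181440+12·32·49=207168; k=3: 19200+135360+12·32·49=173376; k=4: 36480+99225+12·45·49=162165; k=5: 60780+0+12·45·49=87240 → min 87240.
Optimal order: (((((W₁·W₂)·W₃)·W₄)·W₅)·W₆) with cost 87240.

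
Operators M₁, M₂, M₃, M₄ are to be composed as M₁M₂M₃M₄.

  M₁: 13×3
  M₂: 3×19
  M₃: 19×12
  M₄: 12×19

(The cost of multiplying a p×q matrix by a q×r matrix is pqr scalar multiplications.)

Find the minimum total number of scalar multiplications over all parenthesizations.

2109

Adjacent pairs: M₁M₂ = 13·3·19 = 741; M₂M₃ = 3·19·12 = 684; M₃M₄ = 19·12·19 = 4332.
Length 3: M₁..M₃: k=1: 0+684+13·3·12=1152; k=2: 741+0+13·19·12=3705 → min 1152 | M₂..M₄: k=2: 0+4332+3·19·19=5415; k=3: 684+0+3·12·19=1368 → min 1368.
Length 4: M₁..M₄: k=1: 0+1368+13·3·19=2109; k=2: 741+4332+13·19·19=9766; k=3: 1152+0+13·12·19=4116 → min 2109.
Optimal order: (M₁((M₂M₃)M₄)) with cost 2109.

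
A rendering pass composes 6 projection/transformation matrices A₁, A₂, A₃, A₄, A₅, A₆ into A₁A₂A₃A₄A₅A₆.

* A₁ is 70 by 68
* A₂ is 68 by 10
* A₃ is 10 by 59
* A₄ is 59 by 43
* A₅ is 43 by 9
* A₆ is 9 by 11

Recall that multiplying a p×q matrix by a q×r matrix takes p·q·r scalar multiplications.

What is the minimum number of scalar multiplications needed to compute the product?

84033

Adjacent pairs: A₁A₂ = 70·68·10 = 47600; A₂A₃ = 68·10·59 = 40120; A₃A₄ = 10·59·43 = 25370; A₄A₅ = 59·43·9 = 22833; A₅A₆ = 43·9·11 = 4257.
Length 3: A₁..A₃: k=1: 0+40120+70·68·59=320960; k=2: 47600+0+70·10·59=88900 → min 88900 | A₂..A₄: k=2: 0+25370+68·10·43=54610; k=3: 40120+0+68·59·43=212636 → min 54610 | A₃..A₅: k=3: 0+22833+10·59·9=28143; k=4: 25370+0+10·43·9=29240 → min 28143 | A₄..A₆: k=4: 0+4257+59·43·11=32164; k=5: 22833+0+59·9·11=28674 → min 28674.
Length 4: A₁..A₄: k=1: 0+54610+70·68·43=259290; k=2: 47600+25370+70·10·43=103070; k=3: 88900+0+70·59·43=266490 → min 103070 | A₂..A₅: k=2: 0+28143+68·10·9=34263; k=3: 40120+22833+68·59·9=99061; k=4: 54610+0+68·43·9=80926 → min 34263 | A₃..A₆: k=3: 0+28674+10·59·11=35164; k=4: 25370+4257+10·43·11=34357; k=5: 28143+0+10·9·11=29133 → min 29133.
Length 5: A₁..A₅: k=1: 0+34263+70·68·9=77103; k=2: 47600+28143+70·10·9=82043; k=3: 88900+22833+70·59·9=148903; k=4: 103070+0+70·43·9=130160 → min 77103 | A₂..A₆: k=2: 0+29133+68·10·11=36613; k=3: 40120+28674+68·59·11=112926; k=4: 54610+4257+68·43·11=91031; k=5: 34263+0+68·9·11=40995 → min 36613.
Length 6: A₁..A₆: k=1: 0+36613+70·68·11=88973; k=2: 47600+29133+70·10·11=84433; k=3: 88900+28674+70·59·11=163004; k=4: 103070+4257+70·43·11=140437; k=5: 77103+0+70·9·11=84033 → min 84033.
Optimal order: ((A₁(A₂(A₃(A₄A₅))))A₆) with cost 84033.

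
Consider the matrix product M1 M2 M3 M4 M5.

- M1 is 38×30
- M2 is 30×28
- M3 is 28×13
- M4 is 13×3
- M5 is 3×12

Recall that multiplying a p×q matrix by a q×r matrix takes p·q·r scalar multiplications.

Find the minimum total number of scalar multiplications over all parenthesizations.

Adjacent pairs: M1M2 = 38·30·28 = 31920; M2M3 = 30·28·13 = 10920; M3M4 = 28·13·3 = 1092; M4M5 = 13·3·12 = 468.
Length 3: M1..M3: k=1: 0+10920+38·30·13=25740; k=2: 31920+0+38·28·13=45752 → min 25740 | M2..M4: k=2: 0+1092+30·28·3=3612; k=3: 10920+0+30·13·3=12090 → min 3612 | M3..M5: k=3: 0+468+28·13·12=4836; k=4: 1092+0+28·3·12=2100 → min 2100.
Length 4: M1..M4: k=1: 0+3612+38·30·3=7032; k=2: 31920+1092+38·28·3=36204; k=3: 25740+0+38·13·3=27222 → min 7032 | M2..M5: k=2: 0+2100+30·28·12=12180; k=3: 10920+468+30·13·12=16068; k=4: 3612+0+30·3·12=4692 → min 4692.
Length 5: M1..M5: k=1: 0+4692+38·30·12=18372; k=2: 31920+2100+38·28·12=46788; k=3: 25740+468+38·13·12=32136; k=4: 7032+0+38·3·12=8400 → min 8400.
Optimal order: ((M1 (M2 (M3 M4))) M5) with cost 8400.

8400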